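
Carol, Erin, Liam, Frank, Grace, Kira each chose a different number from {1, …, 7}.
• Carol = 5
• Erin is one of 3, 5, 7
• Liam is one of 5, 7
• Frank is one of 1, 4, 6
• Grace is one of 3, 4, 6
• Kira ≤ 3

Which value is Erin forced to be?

3

Carol must be 5 (only option left). Eliminate 5 elsewhere: Erin, Liam.
That leaves Liam = 7. Strike 7 from Erin.
So Erin = 3.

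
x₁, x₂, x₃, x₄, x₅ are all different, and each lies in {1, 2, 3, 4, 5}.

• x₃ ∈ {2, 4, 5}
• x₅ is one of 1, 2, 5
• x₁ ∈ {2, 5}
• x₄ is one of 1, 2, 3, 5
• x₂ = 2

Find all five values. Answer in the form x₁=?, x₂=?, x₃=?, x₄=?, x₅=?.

x₂'s domain is down to {2}, so x₂ = 2. Eliminate 2 elsewhere: x₁, x₃, x₄, x₅.
x₁'s domain is down to {5}, so x₁ = 5. Remove 5 from x₃, x₄, x₅.
x₃'s domain is down to {4}, so x₃ = 4.
x₅ must be 1 (only option left). Eliminate 1 elsewhere: x₄.
x₄ must be 3 (only option left).

x₁=5, x₂=2, x₃=4, x₄=3, x₅=1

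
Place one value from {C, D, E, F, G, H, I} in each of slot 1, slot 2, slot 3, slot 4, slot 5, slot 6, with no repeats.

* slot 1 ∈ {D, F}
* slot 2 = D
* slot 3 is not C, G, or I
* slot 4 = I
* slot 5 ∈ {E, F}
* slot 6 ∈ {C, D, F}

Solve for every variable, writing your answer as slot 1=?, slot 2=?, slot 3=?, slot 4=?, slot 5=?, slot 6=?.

slot 1=F, slot 2=D, slot 3=H, slot 4=I, slot 5=E, slot 6=C

slot 2 must be D (only option left). So slot 1, slot 3, slot 6 can't be D.
That leaves slot 4 = I.
That leaves slot 1 = F. Remove F from slot 3, slot 5, slot 6.
slot 5's domain is down to {E}, so slot 5 = E. Remove E from slot 3.
That leaves slot 6 = C.
slot 3's domain is down to {H}, so slot 3 = H.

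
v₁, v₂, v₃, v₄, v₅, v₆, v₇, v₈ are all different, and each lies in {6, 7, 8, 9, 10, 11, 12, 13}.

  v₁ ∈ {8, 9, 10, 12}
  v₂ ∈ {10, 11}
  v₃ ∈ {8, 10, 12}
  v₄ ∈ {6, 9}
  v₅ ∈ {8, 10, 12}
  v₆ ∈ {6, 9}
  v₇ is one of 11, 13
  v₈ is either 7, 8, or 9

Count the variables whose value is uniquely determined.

3

The 8 variables draw from only 8 values {6, 7, 8, 9, 10, 11, 12, 13}, so each is used; only v₈ can be 7, hence v₈ = 7.
The 7 still-open variables together cover exactly {6, 8, 9, 10, 11, 12, 13} — 7 values for 7 variables — and 13 appears only in v₇'s list, so v₇ = 13.
The 6 still-open variables draw from only 6 values {6, 8, 9, 10, 11, 12}, so each is used; only v₂ can be 11, hence v₂ = 11.
v₄ and v₆ share exactly the 2 values {6, 9}; by pigeonhole those values go to them, so strike 6, 9 from v₁.
Determined: v₂=11, v₇=13, v₈=7. The other variables each still have more than one consistent value. That makes 3.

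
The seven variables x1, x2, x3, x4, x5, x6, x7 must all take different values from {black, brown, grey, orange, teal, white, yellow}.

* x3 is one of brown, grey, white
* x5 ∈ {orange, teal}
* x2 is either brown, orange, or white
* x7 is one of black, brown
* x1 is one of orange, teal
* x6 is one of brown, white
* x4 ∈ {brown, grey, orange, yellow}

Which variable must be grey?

x3

Among the 7 variables, black fits only x7 (and all 7 values in {black, brown, grey, orange, teal, white, yellow} must be used), so x7 = black.
The 6 still-open variables draw from only 6 values {brown, grey, orange, teal, white, yellow}, so each is used; only x4 can be yellow, hence x4 = yellow.
Among the 5 still-open variables, grey fits only x3 (and all 5 values in {brown, grey, orange, teal, white} must be used), so x3 = grey.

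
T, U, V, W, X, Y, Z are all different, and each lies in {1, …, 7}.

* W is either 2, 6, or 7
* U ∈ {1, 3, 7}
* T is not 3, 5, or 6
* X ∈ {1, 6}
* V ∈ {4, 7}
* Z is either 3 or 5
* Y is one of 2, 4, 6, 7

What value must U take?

3

The 7 variables together cover exactly {1, 2, 3, 4, 5, 6, 7} — 7 values for 7 variables — and 5 appears only in Z's list, so Z = 5.
Among the 6 still-open variables, 3 fits only U (and all 6 values in {1, 2, 3, 4, 6, 7} must be used), so U = 3.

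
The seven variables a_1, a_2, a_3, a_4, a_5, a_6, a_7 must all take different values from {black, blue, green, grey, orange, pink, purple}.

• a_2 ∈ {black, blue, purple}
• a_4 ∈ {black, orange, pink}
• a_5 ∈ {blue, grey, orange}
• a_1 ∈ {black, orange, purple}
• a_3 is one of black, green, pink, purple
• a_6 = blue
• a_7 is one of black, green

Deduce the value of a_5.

a_6's domain is down to {blue}, so a_6 = blue. So a_2, a_5 can't be blue.
The 6 still-open variables together cover exactly {black, green, grey, orange, pink, purple} — 6 values for 6 variables — and grey appears only in a_5's list, so a_5 = grey.

grey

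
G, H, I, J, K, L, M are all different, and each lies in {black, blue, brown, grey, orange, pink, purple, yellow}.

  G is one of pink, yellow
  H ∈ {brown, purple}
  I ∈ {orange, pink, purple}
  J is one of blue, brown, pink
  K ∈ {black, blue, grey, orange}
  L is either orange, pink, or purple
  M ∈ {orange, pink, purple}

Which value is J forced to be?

I, L, M between them cover only {orange, pink, purple} — a naked triple. Remove those values from G, H, J, K.
G has just one choice, so G = yellow.
H's domain is down to {brown}, so H = brown. Strike brown from J.
So J = blue.

blue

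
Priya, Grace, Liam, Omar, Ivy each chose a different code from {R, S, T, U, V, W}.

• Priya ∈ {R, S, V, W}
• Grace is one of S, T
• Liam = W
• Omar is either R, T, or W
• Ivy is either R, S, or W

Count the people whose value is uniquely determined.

2

Liam has just one choice, so Liam = W. Remove W from Priya, Omar, Ivy.
Among the 4 still-open variables, V fits only Priya (and all 4 values in {R, S, T, V} must be used), so Priya = V.
Determined: Priya=V, Liam=W. The other people each still have more than one consistent value. That makes 2.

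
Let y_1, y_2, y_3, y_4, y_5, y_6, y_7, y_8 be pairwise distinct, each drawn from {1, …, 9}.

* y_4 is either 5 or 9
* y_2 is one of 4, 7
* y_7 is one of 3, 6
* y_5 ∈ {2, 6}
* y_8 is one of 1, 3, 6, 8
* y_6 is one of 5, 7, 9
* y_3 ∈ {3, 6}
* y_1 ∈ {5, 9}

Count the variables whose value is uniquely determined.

3

y_1 and y_4 between them cover only {5, 9} — a naked pair. Remove those values from y_6.
y_6 must be 7 (only option left). Strike 7 from y_2.
y_2's domain is down to {4}, so y_2 = 4.
y_3 and y_7 share exactly the 2 values {3, 6}; by pigeonhole those values go to them, so strike 3, 6 from y_5, y_8.
y_5 must be 2 (only option left).
Determined: y_2=4, y_5=2, y_6=7. The other variables each still have more than one consistent value. That makes 3.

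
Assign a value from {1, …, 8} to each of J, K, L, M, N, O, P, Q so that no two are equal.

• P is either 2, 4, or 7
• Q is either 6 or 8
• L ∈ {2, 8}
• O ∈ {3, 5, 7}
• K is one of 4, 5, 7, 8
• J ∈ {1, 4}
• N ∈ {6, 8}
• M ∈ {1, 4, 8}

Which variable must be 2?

Among the 8 variables, 3 fits only O (and all 8 values in {1, 2, 3, 4, 5, 6, 7, 8} must be used), so O = 3.
The 7 still-open variables draw from only 7 values {1, 2, 4, 5, 6, 7, 8}, so each is used; only K can be 5, hence K = 5.
Among the 6 still-open variables, 7 fits only P (and all 6 values in {1, 2, 4, 6, 7, 8} must be used), so P = 7.
The 5 still-open variables draw from only 5 values {1, 2, 4, 6, 8}, so each is used; only L can be 2, hence L = 2.

L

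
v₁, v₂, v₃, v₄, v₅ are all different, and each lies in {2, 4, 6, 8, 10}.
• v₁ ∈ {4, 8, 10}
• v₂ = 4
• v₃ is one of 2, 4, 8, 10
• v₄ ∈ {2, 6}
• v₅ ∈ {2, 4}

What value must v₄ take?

v₂'s domain is down to {4}, so v₂ = 4. Strike 4 from v₁, v₃, v₅.
v₅'s domain is down to {2}, so v₅ = 2. So v₃, v₄ can't be 2.
So v₄ = 6.

6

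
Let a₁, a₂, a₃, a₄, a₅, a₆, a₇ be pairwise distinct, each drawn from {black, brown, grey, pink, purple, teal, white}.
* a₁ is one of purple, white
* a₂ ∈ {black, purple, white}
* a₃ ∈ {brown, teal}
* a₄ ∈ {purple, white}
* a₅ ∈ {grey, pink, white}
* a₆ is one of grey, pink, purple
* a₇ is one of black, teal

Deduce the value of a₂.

black

The 7 variables draw from only 7 values {black, brown, grey, pink, purple, teal, white}, so each is used; only a₃ can be brown, hence a₃ = brown.
The 6 still-open variables draw from only 6 values {black, grey, pink, purple, teal, white}, so each is used; only a₇ can be teal, hence a₇ = teal.
Among the 5 still-open variables, black fits only a₂ (and all 5 values in {black, grey, pink, purple, white} must be used), so a₂ = black.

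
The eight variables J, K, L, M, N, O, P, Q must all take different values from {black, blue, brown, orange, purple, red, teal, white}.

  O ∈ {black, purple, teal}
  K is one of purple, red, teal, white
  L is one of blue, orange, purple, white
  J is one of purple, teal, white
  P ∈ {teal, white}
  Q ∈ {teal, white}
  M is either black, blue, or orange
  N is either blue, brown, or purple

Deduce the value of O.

black

The 8 variables draw from only 8 values {black, blue, brown, orange, purple, red, teal, white}, so each is used; only N can be brown, hence N = brown.
The 7 still-open variables together cover exactly {black, blue, orange, purple, red, teal, white} — 7 values for 7 variables — and red appears only in K's list, so K = red.
P and Q between them cover only {teal, white} — a naked pair. Remove those values from J, L, O.
J's domain is down to {purple}, so J = purple. Strike purple from L, O.
So O = black.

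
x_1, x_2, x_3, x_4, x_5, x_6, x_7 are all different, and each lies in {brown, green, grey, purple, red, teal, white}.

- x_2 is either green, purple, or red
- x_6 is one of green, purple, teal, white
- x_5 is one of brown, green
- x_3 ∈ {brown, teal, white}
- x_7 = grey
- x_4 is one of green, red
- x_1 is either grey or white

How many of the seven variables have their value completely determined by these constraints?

x_7 has just one choice, so x_7 = grey. Strike grey from x_1.
x_1's domain is down to {white}, so x_1 = white. Remove white from x_3, x_6.
Determined: x_1=white, x_7=grey. The other variables each still have more than one consistent value. That makes 2.

2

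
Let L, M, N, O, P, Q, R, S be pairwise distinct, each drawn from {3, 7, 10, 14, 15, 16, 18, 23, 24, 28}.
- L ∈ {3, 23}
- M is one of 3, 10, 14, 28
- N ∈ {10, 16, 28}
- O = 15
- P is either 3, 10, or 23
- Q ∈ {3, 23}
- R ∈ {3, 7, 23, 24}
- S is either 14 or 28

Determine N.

O must be 15 (only option left).
The 2 variables L and Q are confined to {3, 23}, which locks those values in; drop them from M, P, R.
P's domain is down to {10}, so P = 10. So M, N can't be 10.
M and S share exactly the 2 values {14, 28}; by pigeonhole those values go to them, so strike 14, 28 from N.
So N = 16.

16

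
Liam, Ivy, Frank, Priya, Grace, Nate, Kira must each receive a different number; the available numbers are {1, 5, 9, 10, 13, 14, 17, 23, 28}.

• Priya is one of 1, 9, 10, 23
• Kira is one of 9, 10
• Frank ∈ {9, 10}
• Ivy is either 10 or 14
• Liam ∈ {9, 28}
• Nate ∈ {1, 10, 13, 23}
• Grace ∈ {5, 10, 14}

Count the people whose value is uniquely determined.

The 2 variables Frank and Kira are confined to {9, 10}, which locks those values in; drop them from Liam, Ivy, Priya, Grace, Nate.
Liam must be 28 (only option left).
Ivy must be 14 (only option left). So Grace can't be 14.
Grace must be 5 (only option left).
Determined: Liam=28, Ivy=14, Grace=5. The other people each still have more than one consistent value. That makes 3.

3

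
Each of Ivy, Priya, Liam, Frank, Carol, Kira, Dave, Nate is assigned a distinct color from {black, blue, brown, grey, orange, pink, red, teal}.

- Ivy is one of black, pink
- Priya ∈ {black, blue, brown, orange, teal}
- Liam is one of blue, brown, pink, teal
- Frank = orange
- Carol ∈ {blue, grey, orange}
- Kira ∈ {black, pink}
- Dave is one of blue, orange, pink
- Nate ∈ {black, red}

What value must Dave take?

Frank has just one choice, so Frank = orange. Eliminate orange elsewhere: Priya, Carol, Dave.
Among the 7 still-open variables, grey fits only Carol (and all 7 values in {black, blue, brown, grey, pink, red, teal} must be used), so Carol = grey.
Among the 6 still-open variables, red fits only Nate (and all 6 values in {black, blue, brown, pink, red, teal} must be used), so Nate = red.
The 2 variables Ivy and Kira are confined to {black, pink}, which locks those values in; drop them from Priya, Liam, Dave.
So Dave = blue.

blue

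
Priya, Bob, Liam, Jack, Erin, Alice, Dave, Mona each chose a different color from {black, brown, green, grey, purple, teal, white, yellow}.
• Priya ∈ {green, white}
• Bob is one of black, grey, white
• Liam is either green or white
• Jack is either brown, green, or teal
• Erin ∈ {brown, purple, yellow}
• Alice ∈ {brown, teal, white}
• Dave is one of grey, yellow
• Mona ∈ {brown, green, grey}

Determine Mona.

grey

The 8 variables draw from only 8 values {black, brown, green, grey, purple, teal, white, yellow}, so each is used; only Bob can be black, hence Bob = black.
Among the 7 still-open variables, purple fits only Erin (and all 7 values in {brown, green, grey, purple, teal, white, yellow} must be used), so Erin = purple.
Among the 6 still-open variables, yellow fits only Dave (and all 6 values in {brown, green, grey, teal, white, yellow} must be used), so Dave = yellow.
The 5 still-open variables together cover exactly {brown, green, grey, teal, white} — 5 values for 5 variables — and grey appears only in Mona's list, so Mona = grey.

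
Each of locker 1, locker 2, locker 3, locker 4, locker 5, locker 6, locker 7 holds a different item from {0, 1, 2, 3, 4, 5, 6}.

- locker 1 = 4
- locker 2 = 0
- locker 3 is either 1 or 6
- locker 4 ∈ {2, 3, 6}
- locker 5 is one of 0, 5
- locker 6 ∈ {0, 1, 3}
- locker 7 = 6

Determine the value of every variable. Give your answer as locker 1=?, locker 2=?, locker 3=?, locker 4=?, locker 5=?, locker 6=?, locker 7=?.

locker 1=4, locker 2=0, locker 3=1, locker 4=2, locker 5=5, locker 6=3, locker 7=6

locker 1 must be 4 (only option left).
That leaves locker 2 = 0. So locker 5, locker 6 can't be 0.
locker 5 has just one choice, so locker 5 = 5.
locker 7 must be 6 (only option left). Eliminate 6 elsewhere: locker 3, locker 4.
locker 3 has just one choice, so locker 3 = 1. So locker 6 can't be 1.
locker 6's domain is down to {3}, so locker 6 = 3. Eliminate 3 elsewhere: locker 4.
locker 4 has just one choice, so locker 4 = 2.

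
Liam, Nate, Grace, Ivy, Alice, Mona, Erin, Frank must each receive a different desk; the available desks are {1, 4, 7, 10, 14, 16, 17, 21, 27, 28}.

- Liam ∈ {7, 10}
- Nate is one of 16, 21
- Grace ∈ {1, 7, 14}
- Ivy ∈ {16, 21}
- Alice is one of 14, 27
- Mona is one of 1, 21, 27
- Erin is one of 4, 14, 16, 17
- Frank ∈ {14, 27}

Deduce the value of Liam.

The 2 variables Nate and Ivy are confined to {16, 21}, which locks those values in; drop them from Mona, Erin.
Alice and Frank share exactly the 2 values {14, 27}; by pigeonhole those values go to them, so strike 14, 27 from Grace, Mona, Erin.
That leaves Mona = 1. Remove 1 from Grace.
Grace has just one choice, so Grace = 7. Remove 7 from Liam.
So Liam = 10.

10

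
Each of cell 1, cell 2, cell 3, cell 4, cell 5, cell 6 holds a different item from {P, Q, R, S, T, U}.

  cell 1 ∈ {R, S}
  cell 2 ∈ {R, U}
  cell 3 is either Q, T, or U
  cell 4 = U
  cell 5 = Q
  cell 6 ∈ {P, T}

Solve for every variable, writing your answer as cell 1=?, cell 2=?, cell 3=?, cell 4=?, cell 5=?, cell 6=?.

cell 4 must be U (only option left). Remove U from cell 2, cell 3.
cell 5 has just one choice, so cell 5 = Q. Strike Q from cell 3.
That leaves cell 2 = R. Strike R from cell 1.
cell 3's domain is down to {T}, so cell 3 = T. So cell 6 can't be T.
cell 6 must be P (only option left).
cell 1's domain is down to {S}, so cell 1 = S.

cell 1=S, cell 2=R, cell 3=T, cell 4=U, cell 5=Q, cell 6=P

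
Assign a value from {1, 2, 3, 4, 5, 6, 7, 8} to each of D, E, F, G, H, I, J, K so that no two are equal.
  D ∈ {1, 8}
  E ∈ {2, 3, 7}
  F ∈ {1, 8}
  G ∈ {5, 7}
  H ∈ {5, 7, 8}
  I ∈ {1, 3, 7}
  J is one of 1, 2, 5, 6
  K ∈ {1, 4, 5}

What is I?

3

Among the 8 variables, 4 fits only K (and all 8 values in {1, 2, 3, 4, 5, 6, 7, 8} must be used), so K = 4.
The 7 still-open variables together cover exactly {1, 2, 3, 5, 6, 7, 8} — 7 values for 7 variables — and 6 appears only in J's list, so J = 6.
The 6 still-open variables draw from only 6 values {1, 2, 3, 5, 7, 8}, so each is used; only E can be 2, hence E = 2.
The 5 still-open variables together cover exactly {1, 3, 5, 7, 8} — 5 values for 5 variables — and 3 appears only in I's list, so I = 3.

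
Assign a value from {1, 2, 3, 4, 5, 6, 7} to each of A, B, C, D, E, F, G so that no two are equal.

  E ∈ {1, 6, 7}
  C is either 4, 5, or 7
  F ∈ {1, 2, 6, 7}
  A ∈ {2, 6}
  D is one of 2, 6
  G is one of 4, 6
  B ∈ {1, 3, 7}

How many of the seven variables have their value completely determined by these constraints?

The 7 variables together cover exactly {1, 2, 3, 4, 5, 6, 7} — 7 values for 7 variables — and 3 appears only in B's list, so B = 3.
Among the 6 still-open variables, 5 fits only C (and all 6 values in {1, 2, 4, 5, 6, 7} must be used), so C = 5.
The 5 still-open variables together cover exactly {1, 2, 4, 6, 7} — 5 values for 5 variables — and 4 appears only in G's list, so G = 4.
A and D share exactly the 2 values {2, 6}; by pigeonhole those values go to them, so strike 2, 6 from E, F.
Determined: B=3, C=5, G=4. The other variables each still have more than one consistent value. That makes 3.

3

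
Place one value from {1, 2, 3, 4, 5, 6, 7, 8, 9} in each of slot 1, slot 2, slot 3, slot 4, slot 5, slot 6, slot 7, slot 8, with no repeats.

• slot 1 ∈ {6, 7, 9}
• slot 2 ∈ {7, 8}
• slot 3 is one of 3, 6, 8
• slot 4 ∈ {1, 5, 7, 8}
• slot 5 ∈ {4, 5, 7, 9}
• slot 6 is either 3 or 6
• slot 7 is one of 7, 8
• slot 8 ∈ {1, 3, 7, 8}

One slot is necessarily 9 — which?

Among the 8 variables, 4 fits only slot 5 (and all 8 values in {1, 3, 4, 5, 6, 7, 8, 9} must be used), so slot 5 = 4.
The 7 still-open variables together cover exactly {1, 3, 5, 6, 7, 8, 9} — 7 values for 7 variables — and 5 appears only in slot 4's list, so slot 4 = 5.
The 6 still-open variables together cover exactly {1, 3, 6, 7, 8, 9} — 6 values for 6 variables — and 1 appears only in slot 8's list, so slot 8 = 1.
Among the 5 still-open variables, 9 fits only slot 1 (and all 5 values in {3, 6, 7, 8, 9} must be used), so slot 1 = 9.

slot 1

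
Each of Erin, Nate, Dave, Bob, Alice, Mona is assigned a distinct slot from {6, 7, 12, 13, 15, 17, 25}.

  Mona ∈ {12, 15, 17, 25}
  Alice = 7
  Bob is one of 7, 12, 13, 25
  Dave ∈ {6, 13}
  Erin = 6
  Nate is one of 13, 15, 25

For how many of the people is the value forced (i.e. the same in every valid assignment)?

3

Erin must be 6 (only option left). Strike 6 from Dave.
That leaves Dave = 13. Strike 13 from Nate, Bob.
That leaves Alice = 7. Eliminate 7 elsewhere: Bob.
Determined: Erin=6, Dave=13, Alice=7. The other people each still have more than one consistent value. That makes 3.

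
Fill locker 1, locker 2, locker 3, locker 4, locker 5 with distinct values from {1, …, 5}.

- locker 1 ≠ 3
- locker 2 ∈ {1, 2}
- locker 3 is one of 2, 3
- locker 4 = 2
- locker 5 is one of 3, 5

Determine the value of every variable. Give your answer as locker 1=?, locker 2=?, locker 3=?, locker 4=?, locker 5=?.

locker 1=4, locker 2=1, locker 3=3, locker 4=2, locker 5=5

locker 4 has just one choice, so locker 4 = 2. Remove 2 from locker 1, locker 2, locker 3.
locker 2 has just one choice, so locker 2 = 1. Remove 1 from locker 1.
locker 3 has just one choice, so locker 3 = 3. So locker 5 can't be 3.
locker 5's domain is down to {5}, so locker 5 = 5. Remove 5 from locker 1.
locker 1 must be 4 (only option left).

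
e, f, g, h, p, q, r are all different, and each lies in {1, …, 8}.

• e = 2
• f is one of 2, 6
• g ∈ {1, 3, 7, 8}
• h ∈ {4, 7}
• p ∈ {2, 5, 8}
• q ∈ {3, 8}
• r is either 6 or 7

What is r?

7

e has just one choice, so e = 2. Remove 2 from f, p.
f has just one choice, so f = 6. So r can't be 6.
So r = 7.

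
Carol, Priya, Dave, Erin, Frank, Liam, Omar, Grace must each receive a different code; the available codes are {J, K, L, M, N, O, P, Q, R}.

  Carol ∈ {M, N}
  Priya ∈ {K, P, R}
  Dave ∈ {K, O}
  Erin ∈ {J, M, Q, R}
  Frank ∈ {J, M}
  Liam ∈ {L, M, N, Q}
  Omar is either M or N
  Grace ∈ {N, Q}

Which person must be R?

Erin

The 2 variables Carol and Omar are confined to {M, N}, which locks those values in; drop them from Erin, Frank, Liam, Grace.
Frank must be J (only option left). Eliminate J elsewhere: Erin.
Grace must be Q (only option left). Eliminate Q elsewhere: Erin, Liam.
So R goes to Erin.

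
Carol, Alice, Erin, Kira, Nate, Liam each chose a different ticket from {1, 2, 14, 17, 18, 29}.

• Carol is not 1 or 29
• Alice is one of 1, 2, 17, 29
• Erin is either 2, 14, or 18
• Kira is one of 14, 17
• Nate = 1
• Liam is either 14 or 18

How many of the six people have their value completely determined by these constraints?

2

Nate's domain is down to {1}, so Nate = 1. Strike 1 from Alice.
The 5 still-open variables draw from only 5 values {2, 14, 17, 18, 29}, so each is used; only Alice can be 29, hence Alice = 29.
Determined: Alice=29, Nate=1. The other people each still have more than one consistent value. That makes 2.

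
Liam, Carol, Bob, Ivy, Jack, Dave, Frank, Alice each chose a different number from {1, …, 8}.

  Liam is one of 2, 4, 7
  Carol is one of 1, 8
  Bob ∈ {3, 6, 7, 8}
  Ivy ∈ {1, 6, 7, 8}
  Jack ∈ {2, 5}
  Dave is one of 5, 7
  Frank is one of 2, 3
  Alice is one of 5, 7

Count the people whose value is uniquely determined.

The 8 variables draw from only 8 values {1, 2, 3, 4, 5, 6, 7, 8}, so each is used; only Liam can be 4, hence Liam = 4.
The 2 variables Dave and Alice are confined to {5, 7}, which locks those values in; drop them from Bob, Ivy, Jack.
Jack's domain is down to {2}, so Jack = 2. Eliminate 2 elsewhere: Frank.
That leaves Frank = 3. So Bob can't be 3.
Determined: Liam=4, Jack=2, Frank=3. The other people each still have more than one consistent value. That makes 3.

3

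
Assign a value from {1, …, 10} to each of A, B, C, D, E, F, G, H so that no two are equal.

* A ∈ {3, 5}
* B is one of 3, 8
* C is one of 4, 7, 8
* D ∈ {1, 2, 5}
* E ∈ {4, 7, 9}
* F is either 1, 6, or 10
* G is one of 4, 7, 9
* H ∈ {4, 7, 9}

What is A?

E, G, H between them cover only {4, 7, 9} — a naked triple. Remove those values from C.
That leaves C = 8. Strike 8 from B.
B's domain is down to {3}, so B = 3. Remove 3 from A.
So A = 5.

5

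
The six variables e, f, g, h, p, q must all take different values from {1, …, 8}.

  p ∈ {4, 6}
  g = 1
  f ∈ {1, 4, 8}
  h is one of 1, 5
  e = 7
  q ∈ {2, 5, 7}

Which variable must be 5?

h

e must be 7 (only option left). Strike 7 from q.
That leaves g = 1. Strike 1 from f, h.
So 5 goes to h.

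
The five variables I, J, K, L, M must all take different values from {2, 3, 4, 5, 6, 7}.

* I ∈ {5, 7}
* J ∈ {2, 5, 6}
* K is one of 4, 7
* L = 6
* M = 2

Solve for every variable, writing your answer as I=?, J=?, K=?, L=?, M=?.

L must be 6 (only option left). Remove 6 from J.
M must be 2 (only option left). So J can't be 2.
J must be 5 (only option left). Remove 5 from I.
That leaves I = 7. Eliminate 7 elsewhere: K.
K has just one choice, so K = 4.

I=7, J=5, K=4, L=6, M=2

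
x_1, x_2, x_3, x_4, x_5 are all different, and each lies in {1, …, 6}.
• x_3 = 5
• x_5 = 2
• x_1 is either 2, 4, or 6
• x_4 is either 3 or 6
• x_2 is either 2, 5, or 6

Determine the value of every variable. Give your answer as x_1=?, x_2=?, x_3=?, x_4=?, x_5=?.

x_1=4, x_2=6, x_3=5, x_4=3, x_5=2

x_3 must be 5 (only option left). Remove 5 from x_2.
That leaves x_5 = 2. Eliminate 2 elsewhere: x_1, x_2.
x_2's domain is down to {6}, so x_2 = 6. Remove 6 from x_1, x_4.
That leaves x_4 = 3.
x_1's domain is down to {4}, so x_1 = 4.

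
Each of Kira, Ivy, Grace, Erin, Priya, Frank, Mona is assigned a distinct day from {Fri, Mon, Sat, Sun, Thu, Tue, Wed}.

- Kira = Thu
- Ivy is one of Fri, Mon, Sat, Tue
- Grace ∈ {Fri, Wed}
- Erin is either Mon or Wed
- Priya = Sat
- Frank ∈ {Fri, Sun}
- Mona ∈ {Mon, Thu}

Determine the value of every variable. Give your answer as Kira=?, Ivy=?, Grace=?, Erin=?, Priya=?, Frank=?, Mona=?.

Kira=Thu, Ivy=Tue, Grace=Fri, Erin=Wed, Priya=Sat, Frank=Sun, Mona=Mon

Kira has just one choice, so Kira = Thu. Strike Thu from Mona.
Priya's domain is down to {Sat}, so Priya = Sat. Eliminate Sat elsewhere: Ivy.
Mona has just one choice, so Mona = Mon. Strike Mon from Ivy, Erin.
Erin has just one choice, so Erin = Wed. Remove Wed from Grace.
That leaves Grace = Fri. So Ivy, Frank can't be Fri.
That leaves Frank = Sun.
Ivy has just one choice, so Ivy = Tue.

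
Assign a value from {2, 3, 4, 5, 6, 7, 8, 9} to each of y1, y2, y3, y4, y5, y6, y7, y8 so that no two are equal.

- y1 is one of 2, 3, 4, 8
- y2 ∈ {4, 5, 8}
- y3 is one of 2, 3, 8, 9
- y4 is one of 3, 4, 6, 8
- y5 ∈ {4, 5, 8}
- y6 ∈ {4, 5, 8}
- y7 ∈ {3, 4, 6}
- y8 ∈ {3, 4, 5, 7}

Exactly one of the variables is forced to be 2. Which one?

The 8 variables together cover exactly {2, 3, 4, 5, 6, 7, 8, 9} — 8 values for 8 variables — and 7 appears only in y8's list, so y8 = 7.
The 7 still-open variables together cover exactly {2, 3, 4, 5, 6, 8, 9} — 7 values for 7 variables — and 9 appears only in y3's list, so y3 = 9.
The 6 still-open variables together cover exactly {2, 3, 4, 5, 6, 8} — 6 values for 6 variables — and 2 appears only in y1's list, so y1 = 2.

y1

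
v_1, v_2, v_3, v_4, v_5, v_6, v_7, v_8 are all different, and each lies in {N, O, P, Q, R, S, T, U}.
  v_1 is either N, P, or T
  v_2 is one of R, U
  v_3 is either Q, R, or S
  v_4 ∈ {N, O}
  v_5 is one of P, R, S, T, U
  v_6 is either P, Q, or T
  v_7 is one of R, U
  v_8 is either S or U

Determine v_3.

Among the 8 variables, O fits only v_4 (and all 8 values in {N, O, P, Q, R, S, T, U} must be used), so v_4 = O.
The 7 still-open variables together cover exactly {N, P, Q, R, S, T, U} — 7 values for 7 variables — and N appears only in v_1's list, so v_1 = N.
v_2 and v_7 share exactly the 2 values {R, U}; by pigeonhole those values go to them, so strike R, U from v_3, v_5, v_8.
That leaves v_8 = S. So v_3, v_5 can't be S.
So v_3 = Q.

Q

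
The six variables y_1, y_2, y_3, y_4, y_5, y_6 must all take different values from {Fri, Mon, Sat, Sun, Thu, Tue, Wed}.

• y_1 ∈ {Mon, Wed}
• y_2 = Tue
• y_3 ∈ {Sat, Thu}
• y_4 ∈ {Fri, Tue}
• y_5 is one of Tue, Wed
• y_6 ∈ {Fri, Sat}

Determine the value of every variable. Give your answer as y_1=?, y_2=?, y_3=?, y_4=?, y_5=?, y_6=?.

y_2 has just one choice, so y_2 = Tue. So y_4, y_5 can't be Tue.
y_4 must be Fri (only option left). Eliminate Fri elsewhere: y_6.
y_5 must be Wed (only option left). Strike Wed from y_1.
That leaves y_6 = Sat. Strike Sat from y_3.
That leaves y_1 = Mon.
That leaves y_3 = Thu.

y_1=Mon, y_2=Tue, y_3=Thu, y_4=Fri, y_5=Wed, y_6=Sat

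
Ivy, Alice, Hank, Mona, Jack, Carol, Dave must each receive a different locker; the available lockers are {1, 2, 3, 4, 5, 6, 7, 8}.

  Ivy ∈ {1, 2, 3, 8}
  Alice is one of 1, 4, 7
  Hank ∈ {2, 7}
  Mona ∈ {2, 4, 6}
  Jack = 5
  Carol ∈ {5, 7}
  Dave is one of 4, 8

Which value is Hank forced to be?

2

Jack's domain is down to {5}, so Jack = 5. Remove 5 from Carol.
Carol has just one choice, so Carol = 7. So Alice, Hank can't be 7.
So Hank = 2.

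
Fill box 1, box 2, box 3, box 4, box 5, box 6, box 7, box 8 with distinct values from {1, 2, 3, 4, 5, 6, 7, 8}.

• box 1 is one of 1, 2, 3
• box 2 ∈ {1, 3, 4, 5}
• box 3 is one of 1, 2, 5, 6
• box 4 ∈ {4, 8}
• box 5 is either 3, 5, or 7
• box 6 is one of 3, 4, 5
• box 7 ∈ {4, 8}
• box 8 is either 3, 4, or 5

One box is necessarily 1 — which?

The 8 variables together cover exactly {1, 2, 3, 4, 5, 6, 7, 8} — 8 values for 8 variables — and 6 appears only in box 3's list, so box 3 = 6.
The 7 still-open variables draw from only 7 values {1, 2, 3, 4, 5, 7, 8}, so each is used; only box 1 can be 2, hence box 1 = 2.
Among the 6 still-open variables, 1 fits only box 2 (and all 6 values in {1, 3, 4, 5, 7, 8} must be used), so box 2 = 1.

box 2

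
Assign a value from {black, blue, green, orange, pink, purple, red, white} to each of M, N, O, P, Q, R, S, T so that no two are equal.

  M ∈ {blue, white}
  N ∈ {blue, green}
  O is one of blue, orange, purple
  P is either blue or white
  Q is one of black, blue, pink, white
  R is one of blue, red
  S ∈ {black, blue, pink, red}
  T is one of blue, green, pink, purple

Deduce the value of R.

Among the 8 variables, orange fits only O (and all 8 values in {black, blue, green, orange, pink, purple, red, white} must be used), so O = orange.
The 7 still-open variables together cover exactly {black, blue, green, pink, purple, red, white} — 7 values for 7 variables — and purple appears only in T's list, so T = purple.
The 6 still-open variables together cover exactly {black, blue, green, pink, red, white} — 6 values for 6 variables — and green appears only in N's list, so N = green.
M and P share exactly the 2 values {blue, white}; by pigeonhole those values go to them, so strike blue, white from Q, R, S.
So R = red.

red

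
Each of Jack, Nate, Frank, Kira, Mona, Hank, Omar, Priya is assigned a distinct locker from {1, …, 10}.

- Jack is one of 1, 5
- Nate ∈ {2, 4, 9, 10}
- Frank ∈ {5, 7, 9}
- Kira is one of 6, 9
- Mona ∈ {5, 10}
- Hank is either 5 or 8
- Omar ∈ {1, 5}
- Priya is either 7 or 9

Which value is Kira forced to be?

Jack and Omar between them cover only {1, 5} — a naked pair. Remove those values from Frank, Mona, Hank.
Mona has just one choice, so Mona = 10. Strike 10 from Nate.
Hank has just one choice, so Hank = 8.
Frank and Priya share exactly the 2 values {7, 9}; by pigeonhole those values go to them, so strike 7, 9 from Nate, Kira.
So Kira = 6.

6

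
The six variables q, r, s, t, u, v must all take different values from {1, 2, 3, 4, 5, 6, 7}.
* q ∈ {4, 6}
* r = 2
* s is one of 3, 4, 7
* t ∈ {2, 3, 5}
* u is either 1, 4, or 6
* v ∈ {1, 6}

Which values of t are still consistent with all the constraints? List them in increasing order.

3, 5

r must be 2 (only option left). Strike 2 from t.
The 3 variables q, u, v are confined to {1, 4, 6}, which locks those values in; drop them from s.
No further eliminations apply; t can still be any of 3, 5.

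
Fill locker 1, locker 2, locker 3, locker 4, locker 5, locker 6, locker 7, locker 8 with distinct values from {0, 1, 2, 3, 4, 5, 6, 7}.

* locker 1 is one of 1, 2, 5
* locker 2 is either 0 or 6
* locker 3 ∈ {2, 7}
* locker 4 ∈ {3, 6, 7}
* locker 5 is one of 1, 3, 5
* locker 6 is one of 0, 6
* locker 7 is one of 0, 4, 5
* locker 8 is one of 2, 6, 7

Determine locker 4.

3

The 8 variables together cover exactly {0, 1, 2, 3, 4, 5, 6, 7} — 8 values for 8 variables — and 4 appears only in locker 7's list, so locker 7 = 4.
The 2 variables locker 2 and locker 6 are confined to {0, 6}, which locks those values in; drop them from locker 4, locker 8.
locker 3 and locker 8 share exactly the 2 values {2, 7}; by pigeonhole those values go to them, so strike 2, 7 from locker 1, locker 4.
So locker 4 = 3.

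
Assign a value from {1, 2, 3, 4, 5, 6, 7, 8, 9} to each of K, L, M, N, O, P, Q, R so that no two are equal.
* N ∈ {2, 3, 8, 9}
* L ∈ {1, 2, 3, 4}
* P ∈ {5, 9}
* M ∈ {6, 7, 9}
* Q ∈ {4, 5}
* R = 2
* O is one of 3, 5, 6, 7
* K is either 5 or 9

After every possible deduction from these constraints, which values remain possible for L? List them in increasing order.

R has just one choice, so R = 2. So L, N can't be 2.
The 2 variables K and P are confined to {5, 9}, which locks those values in; drop them from M, N, O, Q.
That leaves Q = 4. Strike 4 from L.
No further eliminations apply; L can still be any of 1, 3.

1, 3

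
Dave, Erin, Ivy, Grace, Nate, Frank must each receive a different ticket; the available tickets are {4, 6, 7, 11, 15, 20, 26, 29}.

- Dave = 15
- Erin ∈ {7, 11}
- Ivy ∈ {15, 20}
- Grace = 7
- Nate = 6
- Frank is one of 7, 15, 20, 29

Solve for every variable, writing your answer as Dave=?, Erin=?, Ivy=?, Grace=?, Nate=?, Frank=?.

Dave has just one choice, so Dave = 15. Strike 15 from Ivy, Frank.
Ivy's domain is down to {20}, so Ivy = 20. Eliminate 20 elsewhere: Frank.
Grace must be 7 (only option left). Eliminate 7 elsewhere: Erin, Frank.
Nate's domain is down to {6}, so Nate = 6.
Frank has just one choice, so Frank = 29.
Erin has just one choice, so Erin = 11.

Dave=15, Erin=11, Ivy=20, Grace=7, Nate=6, Frank=29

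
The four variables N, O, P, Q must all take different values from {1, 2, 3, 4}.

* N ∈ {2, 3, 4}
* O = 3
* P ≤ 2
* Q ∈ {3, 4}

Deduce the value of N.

O has just one choice, so O = 3. Eliminate 3 elsewhere: N, Q.
That leaves Q = 4. Strike 4 from N.
So N = 2.

2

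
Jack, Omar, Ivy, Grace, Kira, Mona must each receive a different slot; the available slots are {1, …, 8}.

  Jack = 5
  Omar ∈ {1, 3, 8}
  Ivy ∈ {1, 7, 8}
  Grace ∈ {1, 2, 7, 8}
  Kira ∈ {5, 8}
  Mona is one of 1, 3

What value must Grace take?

2

Jack's domain is down to {5}, so Jack = 5. So Kira can't be 5.
Kira has just one choice, so Kira = 8. Remove 8 from Omar, Ivy, Grace.
Among the 4 still-open variables, 2 fits only Grace (and all 4 values in {1, 2, 3, 7} must be used), so Grace = 2.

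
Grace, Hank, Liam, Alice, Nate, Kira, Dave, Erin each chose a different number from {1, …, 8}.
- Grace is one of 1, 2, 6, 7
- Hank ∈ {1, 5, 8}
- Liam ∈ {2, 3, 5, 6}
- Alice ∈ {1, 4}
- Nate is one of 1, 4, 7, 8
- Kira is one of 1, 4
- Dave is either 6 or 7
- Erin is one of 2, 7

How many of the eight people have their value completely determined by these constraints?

The 8 variables together cover exactly {1, 2, 3, 4, 5, 6, 7, 8} — 8 values for 8 variables — and 3 appears only in Liam's list, so Liam = 3.
The 7 still-open variables draw from only 7 values {1, 2, 4, 5, 6, 7, 8}, so each is used; only Hank can be 5, hence Hank = 5.
Among the 6 still-open variables, 8 fits only Nate (and all 6 values in {1, 2, 4, 6, 7, 8} must be used), so Nate = 8.
Alice and Kira between them cover only {1, 4} — a naked pair. Remove those values from Grace.
Determined: Hank=5, Liam=3, Nate=8. The other people each still have more than one consistent value. That makes 3.

3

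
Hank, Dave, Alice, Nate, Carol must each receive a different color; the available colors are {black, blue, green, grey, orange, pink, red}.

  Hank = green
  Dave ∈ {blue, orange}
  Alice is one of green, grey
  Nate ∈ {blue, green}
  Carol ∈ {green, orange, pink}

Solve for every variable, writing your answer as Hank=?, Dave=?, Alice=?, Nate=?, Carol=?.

Hank must be green (only option left). Remove green from Alice, Nate, Carol.
Alice must be grey (only option left).
That leaves Nate = blue. Strike blue from Dave.
Dave's domain is down to {orange}, so Dave = orange. So Carol can't be orange.
Carol has just one choice, so Carol = pink.

Hank=green, Dave=orange, Alice=grey, Nate=blue, Carol=pink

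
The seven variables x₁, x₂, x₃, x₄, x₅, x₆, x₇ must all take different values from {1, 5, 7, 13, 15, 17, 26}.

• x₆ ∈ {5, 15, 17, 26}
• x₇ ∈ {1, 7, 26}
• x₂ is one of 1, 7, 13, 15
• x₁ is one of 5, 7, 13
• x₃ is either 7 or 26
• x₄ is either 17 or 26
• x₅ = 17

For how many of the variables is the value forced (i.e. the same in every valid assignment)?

x₅ has just one choice, so x₅ = 17. Eliminate 17 elsewhere: x₄, x₆.
x₄'s domain is down to {26}, so x₄ = 26. Remove 26 from x₃, x₆, x₇.
x₃'s domain is down to {7}, so x₃ = 7. Remove 7 from x₁, x₂, x₇.
x₇'s domain is down to {1}, so x₇ = 1. Strike 1 from x₂.
Determined: x₃=7, x₄=26, x₅=17, x₇=1. The other variables each still have more than one consistent value. That makes 4.

4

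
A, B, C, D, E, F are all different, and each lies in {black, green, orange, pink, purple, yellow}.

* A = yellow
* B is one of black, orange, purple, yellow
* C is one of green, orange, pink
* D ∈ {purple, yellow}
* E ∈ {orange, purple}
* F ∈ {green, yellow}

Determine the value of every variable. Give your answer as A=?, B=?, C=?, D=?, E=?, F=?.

A's domain is down to {yellow}, so A = yellow. Strike yellow from B, D, F.
D's domain is down to {purple}, so D = purple. Strike purple from B, E.
E has just one choice, so E = orange. Strike orange from B, C.
F must be green (only option left). Eliminate green elsewhere: C.
B has just one choice, so B = black.
C has just one choice, so C = pink.

A=yellow, B=black, C=pink, D=purple, E=orange, F=green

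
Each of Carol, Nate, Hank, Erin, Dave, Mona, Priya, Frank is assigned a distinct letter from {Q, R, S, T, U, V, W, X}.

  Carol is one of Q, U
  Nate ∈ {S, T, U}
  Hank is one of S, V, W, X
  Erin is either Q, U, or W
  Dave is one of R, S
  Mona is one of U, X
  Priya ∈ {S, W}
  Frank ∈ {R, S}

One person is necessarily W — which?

Priya

The 8 variables draw from only 8 values {Q, R, S, T, U, V, W, X}, so each is used; only Nate can be T, hence Nate = T.
The 7 still-open variables draw from only 7 values {Q, R, S, U, V, W, X}, so each is used; only Hank can be V, hence Hank = V.
The 6 still-open variables draw from only 6 values {Q, R, S, U, W, X}, so each is used; only Mona can be X, hence Mona = X.
The 2 variables Dave and Frank are confined to {R, S}, which locks those values in; drop them from Priya.
So W goes to Priya.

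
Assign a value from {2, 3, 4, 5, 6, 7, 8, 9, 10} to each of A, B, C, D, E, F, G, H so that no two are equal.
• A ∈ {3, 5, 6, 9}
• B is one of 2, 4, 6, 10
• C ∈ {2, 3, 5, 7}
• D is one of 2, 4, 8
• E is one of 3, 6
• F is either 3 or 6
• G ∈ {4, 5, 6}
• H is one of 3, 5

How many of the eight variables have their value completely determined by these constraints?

E and F between them cover only {3, 6} — a naked pair. Remove those values from A, B, C, G, H.
H has just one choice, so H = 5. Eliminate 5 elsewhere: A, C, G.
A has just one choice, so A = 9.
G must be 4 (only option left). Remove 4 from B, D.
Determined: A=9, G=4, H=5. The other variables each still have more than one consistent value. That makes 3.

3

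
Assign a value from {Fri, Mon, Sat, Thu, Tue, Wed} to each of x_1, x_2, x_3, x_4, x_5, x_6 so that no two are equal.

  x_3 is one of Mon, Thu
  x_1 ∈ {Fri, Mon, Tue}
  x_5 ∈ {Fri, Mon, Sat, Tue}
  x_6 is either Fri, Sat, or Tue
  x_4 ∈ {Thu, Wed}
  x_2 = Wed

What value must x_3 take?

Mon

x_2 must be Wed (only option left). Remove Wed from x_4.
That leaves x_4 = Thu. Remove Thu from x_3.
So x_3 = Mon.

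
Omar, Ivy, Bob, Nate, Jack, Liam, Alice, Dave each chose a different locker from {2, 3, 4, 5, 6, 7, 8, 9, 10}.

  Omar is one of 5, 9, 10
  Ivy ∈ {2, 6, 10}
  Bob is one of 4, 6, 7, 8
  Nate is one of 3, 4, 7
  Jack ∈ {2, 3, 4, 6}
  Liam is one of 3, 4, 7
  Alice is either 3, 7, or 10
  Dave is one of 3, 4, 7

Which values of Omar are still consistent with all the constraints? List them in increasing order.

5, 9

The 3 variables Nate, Liam, Dave are confined to {3, 4, 7}, which locks those values in; drop them from Bob, Jack, Alice.
That leaves Alice = 10. So Omar, Ivy can't be 10.
Ivy and Jack between them cover only {2, 6} — a naked pair. Remove those values from Bob.
That leaves Bob = 8.
No further eliminations apply; Omar can still be any of 5, 9.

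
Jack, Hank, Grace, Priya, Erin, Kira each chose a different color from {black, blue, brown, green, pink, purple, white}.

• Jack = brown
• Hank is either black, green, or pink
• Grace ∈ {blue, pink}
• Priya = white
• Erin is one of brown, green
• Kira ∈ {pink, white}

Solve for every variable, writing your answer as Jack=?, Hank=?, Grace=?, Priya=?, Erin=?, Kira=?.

Jack=brown, Hank=black, Grace=blue, Priya=white, Erin=green, Kira=pink

Jack has just one choice, so Jack = brown. So Erin can't be brown.
Priya has just one choice, so Priya = white. Remove white from Kira.
Erin's domain is down to {green}, so Erin = green. Remove green from Hank.
Kira must be pink (only option left). Remove pink from Hank, Grace.
Hank must be black (only option left).
Grace's domain is down to {blue}, so Grace = blue.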